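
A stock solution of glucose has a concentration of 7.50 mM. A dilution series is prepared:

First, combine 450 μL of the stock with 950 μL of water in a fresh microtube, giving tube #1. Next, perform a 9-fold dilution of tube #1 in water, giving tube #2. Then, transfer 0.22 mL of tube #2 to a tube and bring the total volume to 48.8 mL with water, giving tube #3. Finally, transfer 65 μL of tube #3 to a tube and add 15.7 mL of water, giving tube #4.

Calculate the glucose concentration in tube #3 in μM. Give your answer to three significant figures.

1.21 μM

Step 1: 450 μL + 950 μL = 1400 μL total → factor 1400/450 = 3.1111
Step 2: 9-fold → factor 9
Step 3: 0.22 mL brought to 48.8 mL → factor 48.8/0.22 = 221.82
Dilution factor through tube #3 = 3.1111 × 9 × 221.82 = 6210.9
[tube #3] = 7.50 mM / 6210.9 = 0.001208 mM = 1.21 μM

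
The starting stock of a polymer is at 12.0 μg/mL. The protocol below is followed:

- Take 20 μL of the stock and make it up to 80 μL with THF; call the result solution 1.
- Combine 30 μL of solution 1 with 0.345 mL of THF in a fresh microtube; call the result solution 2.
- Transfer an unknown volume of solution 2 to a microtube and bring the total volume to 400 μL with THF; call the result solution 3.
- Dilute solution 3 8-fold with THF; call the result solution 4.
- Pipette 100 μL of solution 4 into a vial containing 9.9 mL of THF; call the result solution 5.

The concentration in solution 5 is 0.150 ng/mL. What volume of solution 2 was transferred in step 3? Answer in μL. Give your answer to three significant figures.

Step 1: 20 μL brought to 80 μL → factor 80/20 = 4
Step 2: 30 μL + 0.345 mL = 375 μL total → factor 375/30 = 12.5
Step 3: v brought to 400 μL → factor = 400 μL/v
Step 4: 8-fold → factor 8
Step 5: 100 μL + 9.9 mL = 10000 μL total → factor 10000/100 = 100
Product of known-step factors = 40000
Overall factor = 12.0 μg/mL / (0.150 ng/mL) = 80000
Step-3 factor = 80000 / 40000 = 2
v = 400 μL / 2 = 200 μL

200 μL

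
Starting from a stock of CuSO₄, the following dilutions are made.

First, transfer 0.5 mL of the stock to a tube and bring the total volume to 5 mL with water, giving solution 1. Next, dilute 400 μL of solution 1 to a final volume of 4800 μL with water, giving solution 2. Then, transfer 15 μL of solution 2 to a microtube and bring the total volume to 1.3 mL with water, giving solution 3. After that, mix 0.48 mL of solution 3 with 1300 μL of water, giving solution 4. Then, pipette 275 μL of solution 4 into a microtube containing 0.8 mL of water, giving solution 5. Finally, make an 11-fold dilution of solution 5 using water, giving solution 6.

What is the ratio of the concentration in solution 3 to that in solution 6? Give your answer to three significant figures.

159

Step 1: 0.5 mL brought to 5 mL → factor 5/0.5 = 10
Step 2: 400 μL brought to 4800 μL → factor 4800/400 = 12
Step 3: 15 μL brought to 1.3 mL → factor 1300/15 = 86.667
Step 4: 0.48 mL + 1300 μL = 1.78 mL total → factor 1.78/0.48 = 3.7083
Step 5: 275 μL + 0.8 mL = 1075 μL total → factor 1075/275 = 3.9091
Step 6: 11-fold → factor 11
Dilution factor to solution 3 = 10400; to solution 6 = 1.6584 × 10^6
[solution 3]/[solution 6] = (factor to solution 6)/(factor to solution 3) = 1.6584 × 10^6/10400 = 159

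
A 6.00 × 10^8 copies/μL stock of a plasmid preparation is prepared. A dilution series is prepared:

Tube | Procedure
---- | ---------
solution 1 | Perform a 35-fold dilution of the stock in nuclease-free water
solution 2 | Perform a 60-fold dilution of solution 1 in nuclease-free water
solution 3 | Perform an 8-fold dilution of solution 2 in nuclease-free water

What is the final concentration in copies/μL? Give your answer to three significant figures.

3.57 × 10^4 copies/μL

Step 1: 35-fold → factor 35
Step 2: 60-fold → factor 60
Step 3: 8-fold → factor 8
Overall dilution factor = 35 × 60 × 8 = 16800
Final = 6.00 × 10^8 copies/μL / 16800 = 3.57 × 10^4 copies/μL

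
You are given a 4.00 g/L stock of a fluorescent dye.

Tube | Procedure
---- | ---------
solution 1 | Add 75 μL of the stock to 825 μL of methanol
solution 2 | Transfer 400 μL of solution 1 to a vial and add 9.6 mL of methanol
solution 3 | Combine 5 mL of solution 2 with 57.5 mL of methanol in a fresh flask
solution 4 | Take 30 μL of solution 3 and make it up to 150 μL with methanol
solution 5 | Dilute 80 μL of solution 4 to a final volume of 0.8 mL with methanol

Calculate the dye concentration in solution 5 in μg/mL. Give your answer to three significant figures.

Step 1: 75 μL + 825 μL = 900 μL total → factor 900/75 = 12
Step 2: 400 μL + 9.6 mL = 10000 μL total → factor 10000/400 = 25
Step 3: 5 mL + 57.5 mL = 62.5 mL total → factor 62.5/5 = 12.5
Step 4: 30 μL brought to 150 μL → factor 150/30 = 5
Step 5: 80 μL brought to 0.8 mL → factor 800/80 = 10
Dilution factor through solution 5 = 12 × 25 × 12.5 × 5 × 10 = 1.875 × 10^5
[solution 5] = 4.00 g/L / 1.875 × 10^5 = 2.133 × 10^-5 g/L = 0.0213 μg/mL

0.0213 μg/mL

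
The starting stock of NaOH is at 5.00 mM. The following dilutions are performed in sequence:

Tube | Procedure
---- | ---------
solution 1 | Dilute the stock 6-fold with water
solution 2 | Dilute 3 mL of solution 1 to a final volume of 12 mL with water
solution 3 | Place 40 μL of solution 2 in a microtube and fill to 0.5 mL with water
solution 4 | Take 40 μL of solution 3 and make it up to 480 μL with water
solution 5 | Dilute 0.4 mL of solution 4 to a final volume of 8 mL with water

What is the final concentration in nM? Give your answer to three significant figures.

Step 1: 6-fold → factor 6
Step 2: 3 mL brought to 12 mL → factor 12/3 = 4
Step 3: 40 μL brought to 0.5 mL → factor 500/40 = 12.5
Step 4: 40 μL brought to 480 μL → factor 480/40 = 12
Step 5: 0.4 mL brought to 8 mL → factor 8/0.4 = 20
Overall dilution factor = 6 × 4 × 12.5 × 12 × 20 = 72000
Final = 5.00 mM / 72000 = 6.944 × 10^-5 mM = 69.4 nM

69.4 nM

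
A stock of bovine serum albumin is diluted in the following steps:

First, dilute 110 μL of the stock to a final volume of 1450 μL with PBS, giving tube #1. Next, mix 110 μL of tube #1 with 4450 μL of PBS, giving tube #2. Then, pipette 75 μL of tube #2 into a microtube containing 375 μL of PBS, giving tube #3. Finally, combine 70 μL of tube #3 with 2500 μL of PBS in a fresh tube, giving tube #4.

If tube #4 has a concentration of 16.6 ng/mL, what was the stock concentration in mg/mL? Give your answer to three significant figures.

2.00 mg/mL

Step 1: 110 μL brought to 1450 μL → factor 1450/110 = 13.182
Step 2: 110 μL + 4450 μL = 4560 μL total → factor 4560/110 = 41.455
Step 3: 75 μL + 375 μL = 450 μL total → factor 450/75 = 6
Step 4: 70 μL + 2500 μL = 2570 μL total → factor 2570/70 = 36.714
Overall dilution factor = 13.182 × 41.455 × 6 × 36.714 = 1.2037 × 10^5
Stock = 16.6 ng/mL × 1.2037 × 10^5 = 1.998 × 10^6 ng/mL = 2.00 mg/mL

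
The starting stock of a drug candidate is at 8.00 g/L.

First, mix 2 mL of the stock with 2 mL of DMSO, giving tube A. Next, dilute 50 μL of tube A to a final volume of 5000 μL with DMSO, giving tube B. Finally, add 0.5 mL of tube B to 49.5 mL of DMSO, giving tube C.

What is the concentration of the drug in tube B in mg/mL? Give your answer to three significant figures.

0.0400 mg/mL

Step 1: 2 mL + 2 mL = 4 mL total → factor 4/2 = 2
Step 2: 50 μL brought to 5000 μL → factor 5000/50 = 100
Dilution factor through tube B = 2 × 100 = 200
[tube B] = 8.00 g/L / 200 = 0.04000 g/L = 0.0400 mg/mL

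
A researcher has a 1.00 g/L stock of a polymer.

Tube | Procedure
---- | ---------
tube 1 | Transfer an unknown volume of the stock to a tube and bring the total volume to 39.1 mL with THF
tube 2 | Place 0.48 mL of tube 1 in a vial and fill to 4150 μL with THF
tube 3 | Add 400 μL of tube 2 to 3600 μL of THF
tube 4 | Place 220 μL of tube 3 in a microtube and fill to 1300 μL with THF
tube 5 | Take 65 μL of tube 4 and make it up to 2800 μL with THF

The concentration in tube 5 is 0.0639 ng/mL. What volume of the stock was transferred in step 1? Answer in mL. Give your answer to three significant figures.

0.0550 mL

Step 1: v brought to 39.1 mL → factor = 39.1 mL/v
Step 2: 0.48 mL brought to 4150 μL → factor 4.15/0.48 = 8.6458
Step 3: 400 μL + 3600 μL = 4000 μL total → factor 4000/400 = 10
Step 4: 220 μL brought to 1300 μL → factor 1300/220 = 5.9091
Step 5: 65 μL brought to 2800 μL → factor 2800/65 = 43.077
Product of known-step factors = 22008
Overall factor = 1.00 g/L / (0.0639 ng/mL) = 1.5649 × 10^7
Step-1 factor = 1.5649 × 10^7 / 22008 = 711.09
v = 39.1 mL / 711.09 = 0.0550 mL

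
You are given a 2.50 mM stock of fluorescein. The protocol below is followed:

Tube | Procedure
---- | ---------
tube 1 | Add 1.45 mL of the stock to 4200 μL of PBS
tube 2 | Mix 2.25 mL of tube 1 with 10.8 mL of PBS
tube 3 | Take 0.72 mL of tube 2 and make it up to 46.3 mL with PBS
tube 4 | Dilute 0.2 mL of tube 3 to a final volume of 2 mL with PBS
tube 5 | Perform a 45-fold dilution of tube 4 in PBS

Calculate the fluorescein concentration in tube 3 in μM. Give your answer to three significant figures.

1.72 μM

Step 1: 1.45 mL + 4200 μL = 5.65 mL total → factor 5.65/1.45 = 3.8966
Step 2: 2.25 mL + 10.8 mL = 13.05 mL total → factor 13.05/2.25 = 5.8
Step 3: 0.72 mL brought to 46.3 mL → factor 46.3/0.72 = 64.306
Dilution factor through tube 3 = 3.8966 × 5.8 × 64.306 = 1453.3
[tube 3] = 2.50 mM / 1453.3 = 0.001720 mM = 1.72 μM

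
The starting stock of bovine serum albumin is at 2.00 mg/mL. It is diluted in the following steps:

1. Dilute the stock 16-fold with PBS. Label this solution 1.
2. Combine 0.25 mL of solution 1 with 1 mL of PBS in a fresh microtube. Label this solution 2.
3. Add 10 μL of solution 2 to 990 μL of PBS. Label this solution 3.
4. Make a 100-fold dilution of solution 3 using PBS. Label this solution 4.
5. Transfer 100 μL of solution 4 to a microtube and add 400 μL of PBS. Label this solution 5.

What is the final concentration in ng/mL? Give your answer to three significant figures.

0.500 ng/mL

Step 1: 16-fold → factor 16
Step 2: 0.25 mL + 1 mL = 1.25 mL total → factor 1.25/0.25 = 5
Step 3: 10 μL + 990 μL = 1000 μL total → factor 1000/10 = 100
Step 4: 100-fold → factor 100
Step 5: 100 μL + 400 μL = 500 μL total → factor 500/100 = 5
Overall dilution factor = 16 × 5 × 100 × 100 × 5 = 4 × 10^6
Final = 2.00 mg/mL / 4 × 10^6 = 5.000 × 10^-7 mg/mL = 0.500 ng/mL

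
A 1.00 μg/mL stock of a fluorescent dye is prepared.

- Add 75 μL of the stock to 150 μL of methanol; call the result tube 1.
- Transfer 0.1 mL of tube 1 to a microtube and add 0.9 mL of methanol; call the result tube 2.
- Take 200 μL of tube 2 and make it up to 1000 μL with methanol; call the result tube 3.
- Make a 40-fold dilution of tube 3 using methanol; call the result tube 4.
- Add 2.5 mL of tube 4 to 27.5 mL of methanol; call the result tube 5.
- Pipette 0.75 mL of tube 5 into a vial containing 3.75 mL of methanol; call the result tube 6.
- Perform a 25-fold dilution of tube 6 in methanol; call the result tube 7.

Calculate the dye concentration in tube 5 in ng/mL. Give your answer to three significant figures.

0.0139 ng/mL

Step 1: 75 μL + 150 μL = 225 μL total → factor 225/75 = 3
Step 2: 0.1 mL + 0.9 mL = 1 mL total → factor 1/0.1 = 10
Step 3: 200 μL brought to 1000 μL → factor 1000/200 = 5
Step 4: 40-fold → factor 40
Step 5: 2.5 mL + 27.5 mL = 30 mL total → factor 30/2.5 = 12
Dilution factor through tube 5 = 3 × 10 × 5 × 40 × 12 = 72000
[tube 5] = 1.00 μg/mL / 72000 = 1.389 × 10^-5 μg/mL = 0.0139 ng/mL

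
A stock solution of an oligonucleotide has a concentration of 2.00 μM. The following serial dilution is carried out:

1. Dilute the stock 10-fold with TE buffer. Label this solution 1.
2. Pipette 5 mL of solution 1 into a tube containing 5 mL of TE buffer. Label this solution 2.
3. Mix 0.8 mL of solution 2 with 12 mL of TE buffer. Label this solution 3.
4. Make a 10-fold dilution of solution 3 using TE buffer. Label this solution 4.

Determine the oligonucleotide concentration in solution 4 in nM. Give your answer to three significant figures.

Step 1: 10-fold → factor 10
Step 2: 5 mL + 5 mL = 10 mL total → factor 10/5 = 2
Step 3: 0.8 mL + 12 mL = 12.8 mL total → factor 12.8/0.8 = 16
Step 4: 10-fold → factor 10
Overall dilution factor = 10 × 2 × 16 × 10 = 3200
Final = 2.00 μM / 3200 = 0.0006250 μM = 0.625 nM

0.625 nM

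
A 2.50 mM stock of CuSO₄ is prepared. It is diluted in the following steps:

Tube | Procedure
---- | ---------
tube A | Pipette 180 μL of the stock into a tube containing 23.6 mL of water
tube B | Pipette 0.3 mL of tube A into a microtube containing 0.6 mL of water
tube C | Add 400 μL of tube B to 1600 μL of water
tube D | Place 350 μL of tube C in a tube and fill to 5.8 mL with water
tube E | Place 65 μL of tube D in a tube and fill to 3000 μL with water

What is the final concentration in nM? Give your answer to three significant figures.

1.65 nM

Step 1: 180 μL + 23.6 mL = 23780 μL total → factor 23780/180 = 132.11
Step 2: 0.3 mL + 0.6 mL = 0.9 mL total → factor 0.9/0.3 = 3
Step 3: 400 μL + 1600 μL = 2000 μL total → factor 2000/400 = 5
Step 4: 350 μL brought to 5.8 mL → factor 5800/350 = 16.571
Step 5: 65 μL brought to 3000 μL → factor 3000/65 = 46.154
Overall dilution factor = 132.11 × 3 × 5 × 16.571 × 46.154 = 1.5156 × 10^6
Final = 2.50 mM / 1.5156 × 10^6 = 1.649 × 10^-6 mM = 1.65 nM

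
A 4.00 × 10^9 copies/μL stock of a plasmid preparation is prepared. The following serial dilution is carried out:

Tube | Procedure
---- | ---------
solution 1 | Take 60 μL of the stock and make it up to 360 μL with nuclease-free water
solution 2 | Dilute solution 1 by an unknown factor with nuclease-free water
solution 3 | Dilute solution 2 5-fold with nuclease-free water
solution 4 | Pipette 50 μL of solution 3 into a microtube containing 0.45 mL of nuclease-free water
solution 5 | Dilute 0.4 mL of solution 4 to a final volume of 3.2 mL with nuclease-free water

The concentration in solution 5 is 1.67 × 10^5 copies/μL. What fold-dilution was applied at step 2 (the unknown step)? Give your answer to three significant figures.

Step 1: 60 μL brought to 360 μL → factor 360/60 = 6
Step 2: unknown factor x
Step 3: 5-fold → factor 5
Step 4: 50 μL + 0.45 mL = 500 μL total → factor 500/50 = 10
Step 5: 0.4 mL brought to 3.2 mL → factor 3.2/0.4 = 8
Product of known-step factors = 2400
Overall factor = 4.00 × 10^9 copies/μL / (1.67 × 10^5 copies/μL) = 23952
x = 23952 / 2400 = 9.98

9.98-fold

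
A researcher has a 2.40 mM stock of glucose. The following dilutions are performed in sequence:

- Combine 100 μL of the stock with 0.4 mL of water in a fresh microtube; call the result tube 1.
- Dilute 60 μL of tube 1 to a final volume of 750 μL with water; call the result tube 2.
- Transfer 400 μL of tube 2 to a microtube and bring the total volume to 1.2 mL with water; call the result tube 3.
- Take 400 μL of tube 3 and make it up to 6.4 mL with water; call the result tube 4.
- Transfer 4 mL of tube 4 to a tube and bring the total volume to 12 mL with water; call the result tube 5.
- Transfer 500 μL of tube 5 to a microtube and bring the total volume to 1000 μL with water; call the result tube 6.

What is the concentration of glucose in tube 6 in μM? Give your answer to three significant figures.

Step 1: 100 μL + 0.4 mL = 500 μL total → factor 500/100 = 5
Step 2: 60 μL brought to 750 μL → factor 750/60 = 12.5
Step 3: 400 μL brought to 1.2 mL → factor 1200/400 = 3
Step 4: 400 μL brought to 6.4 mL → factor 6400/400 = 16
Step 5: 4 mL brought to 12 mL → factor 12/4 = 3
Step 6: 500 μL brought to 1000 μL → factor 1000/500 = 2
Overall dilution factor = 5 × 12.5 × 3 × 16 × 3 × 2 = 18000
Final = 2.40 mM / 18000 = 0.0001333 mM = 0.133 μM

0.133 μM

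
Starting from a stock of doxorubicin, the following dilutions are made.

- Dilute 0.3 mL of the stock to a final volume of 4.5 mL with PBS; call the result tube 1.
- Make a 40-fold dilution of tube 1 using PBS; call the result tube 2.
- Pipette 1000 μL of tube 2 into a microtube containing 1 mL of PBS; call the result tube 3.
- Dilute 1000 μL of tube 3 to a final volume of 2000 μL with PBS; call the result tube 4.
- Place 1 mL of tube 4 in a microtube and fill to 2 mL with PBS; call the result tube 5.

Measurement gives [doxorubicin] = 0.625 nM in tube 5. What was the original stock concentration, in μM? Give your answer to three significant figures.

Step 1: 0.3 mL brought to 4.5 mL → factor 4.5/0.3 = 15
Step 2: 40-fold → factor 40
Step 3: 1000 μL + 1 mL = 2000 μL total → factor 2000/1000 = 2
Step 4: 1000 μL brought to 2000 μL → factor 2000/1000 = 2
Step 5: 1 mL brought to 2 mL → factor 2/1 = 2
Overall dilution factor = 15 × 40 × 2 × 2 × 2 = 4800
Stock = 0.625 nM × 4800 = 3000 nM = 3.00 μM

3.00 μM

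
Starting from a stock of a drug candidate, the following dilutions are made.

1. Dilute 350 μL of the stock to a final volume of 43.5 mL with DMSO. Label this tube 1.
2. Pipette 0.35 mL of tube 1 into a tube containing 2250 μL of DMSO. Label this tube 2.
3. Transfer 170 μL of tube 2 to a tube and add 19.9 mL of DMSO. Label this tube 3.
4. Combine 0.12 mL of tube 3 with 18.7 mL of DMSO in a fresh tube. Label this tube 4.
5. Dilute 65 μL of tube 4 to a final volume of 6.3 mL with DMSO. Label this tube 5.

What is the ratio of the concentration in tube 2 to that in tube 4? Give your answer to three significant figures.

Step 1: 350 μL brought to 43.5 mL → factor 43500/350 = 124.29
Step 2: 0.35 mL + 2250 μL = 2.6 mL total → factor 2.6/0.35 = 7.4286
Step 3: 170 μL + 19.9 mL = 20070 μL total → factor 20070/170 = 118.06
Step 4: 0.12 mL + 18.7 mL = 18.82 mL total → factor 18.82/0.12 = 156.83
Dilution factor to tube 2 = 923.27; to tube 4 = 1.7095 × 10^7
[tube 2]/[tube 4] = (factor to tube 4)/(factor to tube 2) = 1.7095 × 10^7/923.27 = 1.85 × 10^4

1.85 × 10^4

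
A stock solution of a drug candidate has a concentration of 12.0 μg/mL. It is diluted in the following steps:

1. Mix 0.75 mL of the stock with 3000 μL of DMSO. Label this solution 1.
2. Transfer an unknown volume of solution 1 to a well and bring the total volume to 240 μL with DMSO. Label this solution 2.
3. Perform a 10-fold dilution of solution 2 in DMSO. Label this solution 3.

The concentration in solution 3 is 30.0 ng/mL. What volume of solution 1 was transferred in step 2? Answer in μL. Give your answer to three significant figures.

Step 1: 0.75 mL + 3000 μL = 3.75 mL total → factor 3.75/0.75 = 5
Step 2: v brought to 240 μL → factor = 240 μL/v
Step 3: 10-fold → factor 10
Product of known-step factors = 50
Overall factor = 12.0 μg/mL / (30.0 ng/mL) = 400
Step-2 factor = 400 / 50 = 8
v = 240 μL / 8 = 30.0 μL

30.0 μL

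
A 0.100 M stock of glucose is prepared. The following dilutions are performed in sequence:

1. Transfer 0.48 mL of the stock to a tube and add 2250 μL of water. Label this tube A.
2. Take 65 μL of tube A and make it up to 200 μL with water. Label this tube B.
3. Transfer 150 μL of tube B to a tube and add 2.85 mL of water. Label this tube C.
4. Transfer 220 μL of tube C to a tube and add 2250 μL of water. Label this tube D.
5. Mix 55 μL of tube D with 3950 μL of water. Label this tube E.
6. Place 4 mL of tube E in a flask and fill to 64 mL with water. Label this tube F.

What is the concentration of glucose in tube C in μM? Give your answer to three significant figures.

Step 1: 0.48 mL + 2250 μL = 2.73 mL total → factor 2.73/0.48 = 5.6875
Step 2: 65 μL brought to 200 μL → factor 200/65 = 3.0769
Step 3: 150 μL + 2.85 mL = 3000 μL total → factor 3000/150 = 20
Dilution factor through tube C = 5.6875 × 3.0769 × 20 = 350
[tube C] = 0.100 M / 350 = 0.0002857 M = 286 μM

286 μM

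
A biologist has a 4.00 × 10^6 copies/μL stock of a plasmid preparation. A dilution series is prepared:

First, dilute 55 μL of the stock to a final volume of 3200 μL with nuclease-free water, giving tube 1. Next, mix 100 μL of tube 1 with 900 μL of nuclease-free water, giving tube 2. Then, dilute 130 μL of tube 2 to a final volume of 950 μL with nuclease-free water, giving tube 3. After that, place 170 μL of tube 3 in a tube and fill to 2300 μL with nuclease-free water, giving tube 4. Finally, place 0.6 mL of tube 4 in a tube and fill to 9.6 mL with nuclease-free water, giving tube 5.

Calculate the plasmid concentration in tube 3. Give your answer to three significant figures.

Step 1: 55 μL brought to 3200 μL → factor 3200/55 = 58.182
Step 2: 100 μL + 900 μL = 1000 μL total → factor 1000/100 = 10
Step 3: 130 μL brought to 950 μL → factor 950/130 = 7.3077
Dilution factor through tube 3 = 58.182 × 10 × 7.3077 = 4251.7
[tube 3] = 4.00 × 10^6 copies/μL / 4251.7 = 941 copies/μL

941 copies/μL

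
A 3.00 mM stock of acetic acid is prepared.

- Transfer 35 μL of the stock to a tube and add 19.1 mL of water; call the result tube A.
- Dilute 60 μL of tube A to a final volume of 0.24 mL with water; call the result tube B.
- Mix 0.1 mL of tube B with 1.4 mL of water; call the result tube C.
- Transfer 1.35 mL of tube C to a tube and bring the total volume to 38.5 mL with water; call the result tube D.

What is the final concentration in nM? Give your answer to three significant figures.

3.21 nM

Step 1: 35 μL + 19.1 mL = 19135 μL total → factor 19135/35 = 546.71
Step 2: 60 μL brought to 0.24 mL → factor 240/60 = 4
Step 3: 0.1 mL + 1.4 mL = 1.5 mL total → factor 1.5/0.1 = 15
Step 4: 1.35 mL brought to 38.5 mL → factor 38.5/1.35 = 28.519
Overall dilution factor = 546.71 × 4 × 15 × 28.519 = 9.3549 × 10^5
Final = 3.00 mM / 9.3549 × 10^5 = 3.207 × 10^-6 mM = 3.21 nM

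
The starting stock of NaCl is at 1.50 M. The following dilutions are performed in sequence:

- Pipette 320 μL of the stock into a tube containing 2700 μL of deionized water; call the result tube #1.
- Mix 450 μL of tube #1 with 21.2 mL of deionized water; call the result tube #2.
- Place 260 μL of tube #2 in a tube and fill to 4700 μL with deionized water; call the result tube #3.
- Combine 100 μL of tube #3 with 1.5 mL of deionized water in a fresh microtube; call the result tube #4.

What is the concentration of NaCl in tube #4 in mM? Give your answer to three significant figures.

Step 1: 320 μL + 2700 μL = 3020 μL total → factor 3020/320 = 9.4375
Step 2: 450 μL + 21.2 mL = 21650 μL total → factor 21650/450 = 48.111
Step 3: 260 μL brought to 4700 μL → factor 4700/260 = 18.077
Step 4: 100 μL + 1.5 mL = 1600 μL total → factor 1600/100 = 16
Overall dilution factor = 9.4375 × 48.111 × 18.077 × 16 = 1.3132 × 10^5
Final = 1.50 M / 1.3132 × 10^5 = 1.142 × 10^-5 M = 0.0114 mM

0.0114 mM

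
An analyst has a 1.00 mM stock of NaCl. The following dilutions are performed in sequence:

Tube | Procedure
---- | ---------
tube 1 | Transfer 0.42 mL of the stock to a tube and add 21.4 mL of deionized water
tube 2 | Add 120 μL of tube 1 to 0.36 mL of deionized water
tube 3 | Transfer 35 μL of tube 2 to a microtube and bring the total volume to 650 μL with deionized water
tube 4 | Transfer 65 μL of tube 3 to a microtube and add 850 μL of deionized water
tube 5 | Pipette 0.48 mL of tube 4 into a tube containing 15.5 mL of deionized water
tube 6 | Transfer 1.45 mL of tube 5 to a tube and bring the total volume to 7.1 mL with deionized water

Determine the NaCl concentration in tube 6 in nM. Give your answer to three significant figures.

0.113 nM

Step 1: 0.42 mL + 21.4 mL = 21.82 mL total → factor 21.82/0.42 = 51.952
Step 2: 120 μL + 0.36 mL = 480 μL total → factor 480/120 = 4
Step 3: 35 μL brought to 650 μL → factor 650/35 = 18.571
Step 4: 65 μL + 850 μL = 915 μL total → factor 915/65 = 14.077
Step 5: 0.48 mL + 15.5 mL = 15.98 mL total → factor 15.98/0.48 = 33.292
Step 6: 1.45 mL brought to 7.1 mL → factor 7.1/1.45 = 4.8966
Overall dilution factor = 51.952 × 4 × 18.571 × 14.077 × 33.292 × 4.8966 = 8.8561 × 10^6
Final = 1.00 mM / 8.8561 × 10^6 = 1.129 × 10^-7 mM = 0.113 nM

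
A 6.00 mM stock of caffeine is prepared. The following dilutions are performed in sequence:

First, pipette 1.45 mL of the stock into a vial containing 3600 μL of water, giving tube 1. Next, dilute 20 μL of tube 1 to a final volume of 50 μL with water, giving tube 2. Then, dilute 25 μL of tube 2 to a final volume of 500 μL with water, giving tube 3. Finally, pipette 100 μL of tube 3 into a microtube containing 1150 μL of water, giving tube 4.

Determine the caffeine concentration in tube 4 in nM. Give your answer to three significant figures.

Step 1: 1.45 mL + 3600 μL = 5.05 mL total → factor 5.05/1.45 = 3.4828
Step 2: 20 μL brought to 50 μL → factor 50/20 = 2.5
Step 3: 25 μL brought to 500 μL → factor 500/25 = 20
Step 4: 100 μL + 1150 μL = 1250 μL total → factor 1250/100 = 12.5
Overall dilution factor = 3.4828 × 2.5 × 20 × 12.5 = 2176.7
Final = 6.00 mM / 2176.7 = 0.002756 mM = 2.76 × 10^3 nM

2.76 × 10^3 nM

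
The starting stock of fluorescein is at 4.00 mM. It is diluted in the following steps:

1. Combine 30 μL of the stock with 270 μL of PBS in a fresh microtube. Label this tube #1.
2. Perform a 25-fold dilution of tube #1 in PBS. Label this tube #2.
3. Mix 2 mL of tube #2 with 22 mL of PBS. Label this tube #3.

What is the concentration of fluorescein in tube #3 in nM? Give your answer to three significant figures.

Step 1: 30 μL + 270 μL = 300 μL total → factor 300/30 = 10
Step 2: 25-fold → factor 25
Step 3: 2 mL + 22 mL = 24 mL total → factor 24/2 = 12
Overall dilution factor = 10 × 25 × 12 = 3000
Final = 4.00 mM / 3000 = 0.001333 mM = 1.33 × 10^3 nM

1.33 × 10^3 nM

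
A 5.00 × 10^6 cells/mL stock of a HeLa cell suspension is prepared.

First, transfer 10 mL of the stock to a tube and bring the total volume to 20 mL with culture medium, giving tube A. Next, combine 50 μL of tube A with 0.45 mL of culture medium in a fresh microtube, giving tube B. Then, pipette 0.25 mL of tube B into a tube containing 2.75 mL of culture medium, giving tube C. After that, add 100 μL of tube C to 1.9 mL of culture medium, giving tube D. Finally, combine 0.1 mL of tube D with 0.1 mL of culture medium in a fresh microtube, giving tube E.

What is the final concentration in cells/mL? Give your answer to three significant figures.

521 cells/mL

Step 1: 10 mL brought to 20 mL → factor 20/10 = 2
Step 2: 50 μL + 0.45 mL = 500 μL total → factor 500/50 = 10
Step 3: 0.25 mL + 2.75 mL = 3 mL total → factor 3/0.25 = 12
Step 4: 100 μL + 1.9 mL = 2000 μL total → factor 2000/100 = 20
Step 5: 0.1 mL + 0.1 mL = 0.2 mL total → factor 0.2/0.1 = 2
Overall dilution factor = 2 × 10 × 12 × 20 × 2 = 9600
Final = 5.00 × 10^6 cells/mL / 9600 = 521 cells/mL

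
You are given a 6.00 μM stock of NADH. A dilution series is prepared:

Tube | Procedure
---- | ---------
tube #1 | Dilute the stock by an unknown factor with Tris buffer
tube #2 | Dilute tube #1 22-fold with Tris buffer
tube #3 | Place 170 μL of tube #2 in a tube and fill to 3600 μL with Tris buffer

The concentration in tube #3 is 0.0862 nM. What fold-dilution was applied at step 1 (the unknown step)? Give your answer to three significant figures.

Step 1: unknown factor x
Step 2: 22-fold → factor 22
Step 3: 170 μL brought to 3600 μL → factor 3600/170 = 21.176
Product of known-step factors = 465.88
Overall factor = 6.00 μM / (0.0862 nM) = 69606
x = 69606 / 465.88 = 149

149-fold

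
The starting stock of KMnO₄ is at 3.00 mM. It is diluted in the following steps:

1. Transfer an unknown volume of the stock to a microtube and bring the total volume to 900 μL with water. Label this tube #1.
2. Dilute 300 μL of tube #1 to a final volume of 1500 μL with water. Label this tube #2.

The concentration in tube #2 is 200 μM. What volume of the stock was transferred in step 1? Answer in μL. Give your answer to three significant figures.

Step 1: v brought to 900 μL → factor = 900 μL/v
Step 2: 300 μL brought to 1500 μL → factor 1500/300 = 5
Product of known-step factors = 5
Overall factor = 3.00 mM / (200 μM) = 15
Step-1 factor = 15 / 5 = 3
v = 900 μL / 3 = 300 μL

300 μL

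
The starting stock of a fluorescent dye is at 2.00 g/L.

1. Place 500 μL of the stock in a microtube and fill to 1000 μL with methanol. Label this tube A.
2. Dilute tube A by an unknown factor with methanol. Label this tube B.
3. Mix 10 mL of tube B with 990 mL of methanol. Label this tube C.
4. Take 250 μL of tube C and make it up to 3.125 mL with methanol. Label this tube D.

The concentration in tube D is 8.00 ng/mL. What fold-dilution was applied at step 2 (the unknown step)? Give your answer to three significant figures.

100-fold

Step 1: 500 μL brought to 1000 μL → factor 1000/500 = 2
Step 2: unknown factor x
Step 3: 10 mL + 990 mL = 1000 mL total → factor 1000/10 = 100
Step 4: 250 μL brought to 3.125 mL → factor 3125/250 = 12.5
Product of known-step factors = 2500
Overall factor = 2.00 g/L / (8.00 ng/mL) = 2.5 × 10^5
x = 2.5 × 10^5 / 2500 = 100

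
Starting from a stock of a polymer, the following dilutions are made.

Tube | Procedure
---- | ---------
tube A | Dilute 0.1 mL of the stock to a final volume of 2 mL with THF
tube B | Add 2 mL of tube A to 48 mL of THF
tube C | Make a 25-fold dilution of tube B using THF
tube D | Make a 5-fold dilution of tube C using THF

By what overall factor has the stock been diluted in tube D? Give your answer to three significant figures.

Step 1: 0.1 mL brought to 2 mL → factor 2/0.1 = 20
Step 2: 2 mL + 48 mL = 50 mL total → factor 50/2 = 25
Step 3: 25-fold → factor 25
Step 4: 5-fold → factor 5
Overall dilution factor = 20 × 25 × 25 × 5 = 62500

6.25 × 10^4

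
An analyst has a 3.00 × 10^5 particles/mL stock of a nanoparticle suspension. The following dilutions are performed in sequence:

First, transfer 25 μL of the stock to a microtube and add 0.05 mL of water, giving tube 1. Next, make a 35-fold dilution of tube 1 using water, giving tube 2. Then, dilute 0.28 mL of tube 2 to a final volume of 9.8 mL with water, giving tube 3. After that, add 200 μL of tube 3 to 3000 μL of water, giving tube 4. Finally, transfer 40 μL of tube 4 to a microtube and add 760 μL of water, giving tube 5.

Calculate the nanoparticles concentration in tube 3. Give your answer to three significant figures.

81.6 particles/mL

Step 1: 25 μL + 0.05 mL = 75 μL total → factor 75/25 = 3
Step 2: 35-fold → factor 35
Step 3: 0.28 mL brought to 9.8 mL → factor 9.8/0.28 = 35
Dilution factor through tube 3 = 3 × 35 × 35 = 3675
[tube 3] = 3.00 × 10^5 particles/mL / 3675 = 81.6 particles/mL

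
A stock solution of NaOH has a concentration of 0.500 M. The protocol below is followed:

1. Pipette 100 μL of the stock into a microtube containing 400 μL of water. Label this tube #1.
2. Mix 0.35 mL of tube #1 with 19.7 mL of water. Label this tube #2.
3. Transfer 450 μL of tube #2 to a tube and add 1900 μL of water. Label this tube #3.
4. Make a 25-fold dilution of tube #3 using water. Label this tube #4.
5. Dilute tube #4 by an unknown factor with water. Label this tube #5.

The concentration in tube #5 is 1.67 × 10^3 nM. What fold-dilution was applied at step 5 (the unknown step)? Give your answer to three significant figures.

Step 1: 100 μL + 400 μL = 500 μL total → factor 500/100 = 5
Step 2: 0.35 mL + 19.7 mL = 20.05 mL total → factor 20.05/0.35 = 57.286
Step 3: 450 μL + 1900 μL = 2350 μL total → factor 2350/450 = 5.2222
Step 4: 25-fold → factor 25
Step 5: unknown factor x
Product of known-step factors = 37395
Overall factor = 0.500 M / (1.67 × 10^3 nM) = 2.994 × 10^5
x = 2.994 × 10^5 / 37395 = 8.01

8.01-fold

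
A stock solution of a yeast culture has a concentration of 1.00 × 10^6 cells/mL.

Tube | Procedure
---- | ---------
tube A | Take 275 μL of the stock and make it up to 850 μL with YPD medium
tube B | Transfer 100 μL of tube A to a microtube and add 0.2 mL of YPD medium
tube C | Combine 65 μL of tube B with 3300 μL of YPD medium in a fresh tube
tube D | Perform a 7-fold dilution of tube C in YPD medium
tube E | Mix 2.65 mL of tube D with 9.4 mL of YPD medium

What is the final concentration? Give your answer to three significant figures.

65.4 cells/mL

Step 1: 275 μL brought to 850 μL → factor 850/275 = 3.0909
Step 2: 100 μL + 0.2 mL = 300 μL total → factor 300/100 = 3
Step 3: 65 μL + 3300 μL = 3365 μL total → factor 3365/65 = 51.769
Step 4: 7-fold → factor 7
Step 5: 2.65 mL + 9.4 mL = 12.05 mL total → factor 12.05/2.65 = 4.5472
Overall dilution factor = 3.0909 × 3 × 51.769 × 7 × 4.5472 = 15280
Final = 1.00 × 10^6 cells/mL / 15280 = 65.4 cells/mL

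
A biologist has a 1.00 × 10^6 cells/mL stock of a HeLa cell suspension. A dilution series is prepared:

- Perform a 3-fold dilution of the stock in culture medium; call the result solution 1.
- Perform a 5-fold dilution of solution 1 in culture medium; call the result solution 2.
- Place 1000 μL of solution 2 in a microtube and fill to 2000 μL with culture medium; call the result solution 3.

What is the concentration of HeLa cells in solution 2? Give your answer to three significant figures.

Step 1: 3-fold → factor 3
Step 2: 5-fold → factor 5
Dilution factor through solution 2 = 3 × 5 = 15
[solution 2] = 1.00 × 10^6 cells/mL / 15 = 6.67 × 10^4 cells/mL

6.67 × 10^4 cells/mL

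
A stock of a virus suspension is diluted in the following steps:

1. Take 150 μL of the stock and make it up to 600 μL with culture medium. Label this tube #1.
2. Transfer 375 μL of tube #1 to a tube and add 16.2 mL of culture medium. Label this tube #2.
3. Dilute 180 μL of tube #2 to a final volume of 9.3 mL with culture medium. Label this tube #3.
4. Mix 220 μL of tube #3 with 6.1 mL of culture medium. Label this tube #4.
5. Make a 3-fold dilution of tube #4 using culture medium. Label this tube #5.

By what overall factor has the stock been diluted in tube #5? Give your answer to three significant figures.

Step 1: 150 μL brought to 600 μL → factor 600/150 = 4
Step 2: 375 μL + 16.2 mL = 16575 μL total → factor 16575/375 = 44.2
Step 3: 180 μL brought to 9.3 mL → factor 9300/180 = 51.667
Step 4: 220 μL + 6.1 mL = 6320 μL total → factor 6320/220 = 28.727
Step 5: 3-fold → factor 3
Overall dilution factor = 4 × 44.2 × 51.667 × 28.727 × 3 = 7.8724 × 10^5

7.87 × 10^5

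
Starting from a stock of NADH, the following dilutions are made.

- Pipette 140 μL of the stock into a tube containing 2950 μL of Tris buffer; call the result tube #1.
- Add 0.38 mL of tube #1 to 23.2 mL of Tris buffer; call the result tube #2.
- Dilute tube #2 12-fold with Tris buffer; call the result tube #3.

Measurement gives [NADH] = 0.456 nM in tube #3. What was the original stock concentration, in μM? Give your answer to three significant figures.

7.49 μM

Step 1: 140 μL + 2950 μL = 3090 μL total → factor 3090/140 = 22.071
Step 2: 0.38 mL + 23.2 mL = 23.58 mL total → factor 23.58/0.38 = 62.053
Step 3: 12-fold → factor 12
Overall dilution factor = 22.071 × 62.053 × 12 = 16435
Stock = 0.456 nM × 16435 = 7494 nM = 7.49 μM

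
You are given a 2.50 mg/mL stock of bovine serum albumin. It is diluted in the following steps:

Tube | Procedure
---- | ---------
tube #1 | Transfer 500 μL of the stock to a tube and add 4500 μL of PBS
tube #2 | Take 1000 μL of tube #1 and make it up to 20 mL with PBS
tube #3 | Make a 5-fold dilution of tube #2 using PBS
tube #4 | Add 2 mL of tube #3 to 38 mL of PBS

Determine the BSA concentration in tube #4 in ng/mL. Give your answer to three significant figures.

Step 1: 500 μL + 4500 μL = 5000 μL total → factor 5000/500 = 10
Step 2: 1000 μL brought to 20 mL → factor 20000/1000 = 20
Step 3: 5-fold → factor 5
Step 4: 2 mL + 38 mL = 40 mL total → factor 40/2 = 20
Overall dilution factor = 10 × 20 × 5 × 20 = 20000
Final = 2.50 mg/mL / 20000 = 0.0001250 mg/mL = 125 ng/mL

125 ng/mL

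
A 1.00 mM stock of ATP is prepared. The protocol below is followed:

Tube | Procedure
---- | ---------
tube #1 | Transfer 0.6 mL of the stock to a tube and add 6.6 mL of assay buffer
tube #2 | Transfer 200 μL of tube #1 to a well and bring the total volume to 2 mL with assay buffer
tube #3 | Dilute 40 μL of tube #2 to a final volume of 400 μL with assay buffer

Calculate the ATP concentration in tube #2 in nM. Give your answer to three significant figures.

8.33 × 10^3 nM

Step 1: 0.6 mL + 6.6 mL = 7.2 mL total → factor 7.2/0.6 = 12
Step 2: 200 μL brought to 2 mL → factor 2000/200 = 10
Dilution factor through tube #2 = 12 × 10 = 120
[tube #2] = 1.00 mM / 120 = 0.008333 mM = 8.33 × 10^3 nM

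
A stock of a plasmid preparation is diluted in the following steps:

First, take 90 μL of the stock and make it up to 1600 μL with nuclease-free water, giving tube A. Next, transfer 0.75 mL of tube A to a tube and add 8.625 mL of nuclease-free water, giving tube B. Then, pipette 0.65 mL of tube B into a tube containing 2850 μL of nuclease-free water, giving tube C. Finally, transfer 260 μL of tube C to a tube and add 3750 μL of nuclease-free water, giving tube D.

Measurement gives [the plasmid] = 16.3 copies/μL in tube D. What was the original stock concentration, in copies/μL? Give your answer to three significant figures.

3.01 × 10^5 copies/μL

Step 1: 90 μL brought to 1600 μL → factor 1600/90 = 17.778
Step 2: 0.75 mL + 8.625 mL = 9.375 mL total → factor 9.375/0.75 = 12.5
Step 3: 0.65 mL + 2850 μL = 3.5 mL total → factor 3.5/0.65 = 5.3846
Step 4: 260 μL + 3750 μL = 4010 μL total → factor 4010/260 = 15.423
Overall dilution factor = 17.778 × 12.5 × 5.3846 × 15.423 = 18455
Stock = 16.3 copies/μL × 18455 = 3.01 × 10^5 copies/μL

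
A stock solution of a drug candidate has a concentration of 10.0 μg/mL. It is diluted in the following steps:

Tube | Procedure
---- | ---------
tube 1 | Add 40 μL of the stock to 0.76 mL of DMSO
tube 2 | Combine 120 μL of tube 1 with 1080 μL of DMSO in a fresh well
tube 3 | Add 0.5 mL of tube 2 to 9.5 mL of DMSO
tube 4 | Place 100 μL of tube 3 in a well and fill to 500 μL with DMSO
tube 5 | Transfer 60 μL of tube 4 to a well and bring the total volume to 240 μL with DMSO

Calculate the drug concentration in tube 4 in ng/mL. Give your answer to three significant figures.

Step 1: 40 μL + 0.76 mL = 800 μL total → factor 800/40 = 20
Step 2: 120 μL + 1080 μL = 1200 μL total → factor 1200/120 = 10
Step 3: 0.5 mL + 9.5 mL = 10 mL total → factor 10/0.5 = 20
Step 4: 100 μL brought to 500 μL → factor 500/100 = 5
Dilution factor through tube 4 = 20 × 10 × 20 × 5 = 20000
[tube 4] = 10.0 μg/mL / 20000 = 0.0005000 μg/mL = 0.500 ng/mL

0.500 ng/mL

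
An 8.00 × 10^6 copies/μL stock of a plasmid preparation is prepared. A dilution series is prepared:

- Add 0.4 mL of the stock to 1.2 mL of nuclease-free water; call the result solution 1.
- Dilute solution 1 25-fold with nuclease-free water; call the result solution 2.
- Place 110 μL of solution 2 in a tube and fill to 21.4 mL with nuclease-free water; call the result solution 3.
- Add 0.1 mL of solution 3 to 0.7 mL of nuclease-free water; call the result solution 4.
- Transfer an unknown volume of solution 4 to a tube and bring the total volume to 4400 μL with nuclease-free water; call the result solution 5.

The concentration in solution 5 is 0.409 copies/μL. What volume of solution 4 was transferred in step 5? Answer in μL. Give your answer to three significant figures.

35.0 μL

Step 1: 0.4 mL + 1.2 mL = 1.6 mL total → factor 1.6/0.4 = 4
Step 2: 25-fold → factor 25
Step 3: 110 μL brought to 21.4 mL → factor 21400/110 = 194.55
Step 4: 0.1 mL + 0.7 mL = 0.8 mL total → factor 0.8/0.1 = 8
Step 5: v brought to 4400 μL → factor = 4400 μL/v
Product of known-step factors = 1.5564 × 10^5
Overall factor = 8.00 × 10^6 copies/μL / (0.409 copies/μL) = 1.956 × 10^7
Step-5 factor = 1.956 × 10^7 / 1.5564 × 10^5 = 125.68
v = 4400 μL / 125.68 = 35.0 μL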